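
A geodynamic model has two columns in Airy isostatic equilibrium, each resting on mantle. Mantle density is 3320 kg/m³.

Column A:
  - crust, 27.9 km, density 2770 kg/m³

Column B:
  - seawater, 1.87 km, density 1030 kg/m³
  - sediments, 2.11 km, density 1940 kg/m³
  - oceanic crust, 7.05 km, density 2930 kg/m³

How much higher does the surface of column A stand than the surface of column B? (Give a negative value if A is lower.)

For any compensation level in the mantle, the mantle terms cancel and isostasy reduces to e = (Σt_A − Σt_B) − (Σ(ρt)_A − Σ(ρt)_B) / ρ_m.
Σt_A = 27.9 km; Σt_B = 11.03 km; Σ(ρt)_A = 77283; Σ(ρt)_B = 26676 (in km·kg/m³).
e = (27.9 − 11.03) − (77283 − 26676) / 3320 = 1.63 km.

1.63 km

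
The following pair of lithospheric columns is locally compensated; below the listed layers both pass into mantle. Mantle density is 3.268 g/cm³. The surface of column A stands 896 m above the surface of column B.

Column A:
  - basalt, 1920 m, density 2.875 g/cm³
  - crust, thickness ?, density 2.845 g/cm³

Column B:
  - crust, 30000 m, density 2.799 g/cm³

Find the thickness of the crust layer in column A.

Take the compensation level at the base of the deeper column (depth z_c below the surface of column A) and equate Σ ρ_i t_i down to z_c; mantle fills any gap and the z_c terms cancel.
Column A: 1920×2.875 + x×2.845 + (z_c − 1920 − x)×3.268
Column B: 896×0 + 30000×2.799 + (z_c − 896 − 30000)×3.268
The z_c×3.268 term appears on both sides and cancels. Collect the known terms of each column as K = Σ(ρt)_known − 3.268 × (depth of known layers): K_A = 5520 − 3.268×1920 = −754.56; K_B = 83970 − 3.268×(896 + 30000) = −16998.128.
Balance: K_A − x×(3.268 − 2.845) = K_B, so x = (K_A − K_B)/(3.268 − 2.845) = 16243.6/0.423 = 38400 m.

38400 m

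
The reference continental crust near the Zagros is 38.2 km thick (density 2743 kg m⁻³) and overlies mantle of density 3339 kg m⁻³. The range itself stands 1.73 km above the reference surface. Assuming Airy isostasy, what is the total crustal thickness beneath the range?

47.9 km

Root depth r = h ρ_c / (ρ_m − ρ_c) = 1.73 km × 2743 / 596 = 7.962 km.
Total thickness = T + h + r = 38.2 km + 1.73 km + 7.962 km = 47.9 km.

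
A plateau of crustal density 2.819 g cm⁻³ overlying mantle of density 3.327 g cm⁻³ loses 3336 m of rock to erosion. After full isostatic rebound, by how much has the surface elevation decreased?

509 m

Rebound u = e ρ_c/ρ_m = 3336 m × 2.819/3.327 = 2827 m.
Net surface drop = e − u = 3336 m − 2827 m = e (ρ_m − ρ_c)/ρ_m = 509 m.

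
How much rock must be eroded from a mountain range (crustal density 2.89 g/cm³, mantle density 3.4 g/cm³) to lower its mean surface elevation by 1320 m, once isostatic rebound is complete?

Net drop Δ = e − u = e − e ρ_c/ρ_m = e (ρ_m − ρ_c)/ρ_m.
e = Δ ρ_m/(ρ_m − ρ_c) = 1320 m × 3.4/0.51 = 8800 m.

8800 m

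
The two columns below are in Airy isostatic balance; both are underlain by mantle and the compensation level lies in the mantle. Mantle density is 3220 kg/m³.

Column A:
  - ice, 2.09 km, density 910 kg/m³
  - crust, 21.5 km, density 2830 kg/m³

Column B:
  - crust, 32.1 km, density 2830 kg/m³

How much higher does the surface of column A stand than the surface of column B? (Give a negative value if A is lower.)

0.215 km

For any compensation level in the mantle, the mantle terms cancel and isostasy reduces to e = (Σt_A − Σt_B) − (Σ(ρt)_A − Σ(ρt)_B) / ρ_m.
Σt_A = 23.59 km; Σt_B = 32.1 km; Σ(ρt)_A = 62746.9; Σ(ρt)_B = 90843 (in km·kg/m³).
e = (23.59 − 32.1) − (62746.9 − 90843) / 3220 = 0.215 km.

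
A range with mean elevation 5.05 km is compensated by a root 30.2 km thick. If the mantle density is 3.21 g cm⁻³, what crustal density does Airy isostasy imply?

ρ_c h = (ρ_m − ρ_c) r → ρ_c (h + r) = ρ_m r → ρ_c = ρ_m r / (h + r).
ρ_c = 3.21 × 30.2 km / (5.05 km + 30.2 km) = 2.75 g cm⁻³.

2.75 g cm⁻³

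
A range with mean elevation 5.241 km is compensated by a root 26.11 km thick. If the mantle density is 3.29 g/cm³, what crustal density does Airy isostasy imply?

ρ_c h = (ρ_m − ρ_c) r → ρ_c (h + r) = ρ_m r → ρ_c = ρ_m r / (h + r).
ρ_c = 3.29 × 26.11 km / (5.241 km + 26.11 km) = 2.74 g/cm³.

2.74 g/cm³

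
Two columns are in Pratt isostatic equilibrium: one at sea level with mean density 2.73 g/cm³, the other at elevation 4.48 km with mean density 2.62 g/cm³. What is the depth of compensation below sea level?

ρ_ref D = ρ (D + h) → D (ρ_ref − ρ) = ρ h.
D = ρ h/(ρ_ref − ρ) = 2.62 × 4.48 km/(2.73 − 2.62) = 107 km.

107 km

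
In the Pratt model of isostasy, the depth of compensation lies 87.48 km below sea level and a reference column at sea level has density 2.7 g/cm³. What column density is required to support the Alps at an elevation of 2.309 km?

2.63 g/cm³

Pratt balance: ρ_ref D = ρ (D + h).
ρ = ρ_ref D/(D + h) = 2.7 × 87.48 km/(87.48 km + 2.309 km) = 2.63 g/cm³.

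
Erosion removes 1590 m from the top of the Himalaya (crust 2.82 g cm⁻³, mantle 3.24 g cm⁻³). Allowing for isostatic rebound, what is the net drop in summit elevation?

Rebound u = e ρ_c/ρ_m = 1590 m × 2.82/3.24 = 1384 m.
Net surface drop = e − u = 1590 m − 1384 m = e (ρ_m − ρ_c)/ρ_m = 206 m.

206 m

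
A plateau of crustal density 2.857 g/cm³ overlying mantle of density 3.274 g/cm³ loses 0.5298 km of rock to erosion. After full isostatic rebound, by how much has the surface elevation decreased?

Rebound u = e ρ_c/ρ_m = 0.5298 km × 2.857/3.274 = 0.4623 km.
Net surface drop = e − u = 0.5298 km − 0.4623 km = e (ρ_m − ρ_c)/ρ_m = 0.0675 km.

0.0675 km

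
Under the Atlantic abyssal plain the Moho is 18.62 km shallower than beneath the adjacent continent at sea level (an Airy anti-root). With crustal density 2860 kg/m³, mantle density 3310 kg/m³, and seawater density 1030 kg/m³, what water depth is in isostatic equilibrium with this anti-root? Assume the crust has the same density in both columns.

4.58 km

Replacing a thickness d of crust by seawater at the top must be balanced by replacing crust with mantle at the base: d (ρ_c − ρ_w) = a (ρ_m − ρ_c).
d = a (ρ_m − ρ_c)/(ρ_c − ρ_w) = 18.62 km × 450/1830 = 4.58 km.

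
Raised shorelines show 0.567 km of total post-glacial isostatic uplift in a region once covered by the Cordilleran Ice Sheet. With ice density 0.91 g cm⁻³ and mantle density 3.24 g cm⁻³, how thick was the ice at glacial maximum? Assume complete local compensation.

u = t ρ_ice/ρ_m → t = u ρ_m/ρ_ice = 0.567 km × 3.24/0.91 = 2.02 km.

2.02 km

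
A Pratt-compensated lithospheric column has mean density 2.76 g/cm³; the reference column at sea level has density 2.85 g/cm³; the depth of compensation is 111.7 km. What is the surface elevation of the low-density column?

3.64 km

ρ_ref D = ρ (D + h) → h = D (ρ_ref − ρ)/ρ.
h = 111.7 km × (2.85 − 2.76)/2.76 = 3.64 km.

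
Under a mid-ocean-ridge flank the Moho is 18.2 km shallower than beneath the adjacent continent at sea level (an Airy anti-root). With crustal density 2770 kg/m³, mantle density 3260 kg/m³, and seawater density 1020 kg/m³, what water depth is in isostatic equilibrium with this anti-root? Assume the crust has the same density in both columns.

Replacing a thickness d of crust by seawater at the top must be balanced by replacing crust with mantle at the base: d (ρ_c − ρ_w) = a (ρ_m − ρ_c).
d = a (ρ_m − ρ_c)/(ρ_c − ρ_w) = 18.2 km × 490/1750 = 5.1 km.

5.1 km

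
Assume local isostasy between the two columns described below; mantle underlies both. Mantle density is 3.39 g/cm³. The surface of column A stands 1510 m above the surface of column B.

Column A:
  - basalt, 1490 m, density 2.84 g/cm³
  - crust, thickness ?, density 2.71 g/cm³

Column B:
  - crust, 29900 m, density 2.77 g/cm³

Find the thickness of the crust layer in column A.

33600 m

Take the compensation level at the base of the deeper column (depth z_c below the surface of column A) and equate Σ ρ_i t_i down to z_c; mantle fills any gap and the z_c terms cancel.
Column A: 1490×2.84 + x×2.71 + (z_c − 1490 − x)×3.39
Column B: 1510×0 + 29900×2.77 + (z_c − 1510 − 29900)×3.39
The z_c×3.39 term appears on both sides and cancels. Collect the known terms of each column as K = Σ(ρt)_known − 3.39 × (depth of known layers): K_A = 4231.6 − 3.39×1490 = −819.5; K_B = 82823 − 3.39×(1510 + 29900) = −23656.9.
Balance: K_A − x×(3.39 − 2.71) = K_B, so x = (K_A − K_B)/(3.39 − 2.71) = 22837.4/0.68 = 33600 m.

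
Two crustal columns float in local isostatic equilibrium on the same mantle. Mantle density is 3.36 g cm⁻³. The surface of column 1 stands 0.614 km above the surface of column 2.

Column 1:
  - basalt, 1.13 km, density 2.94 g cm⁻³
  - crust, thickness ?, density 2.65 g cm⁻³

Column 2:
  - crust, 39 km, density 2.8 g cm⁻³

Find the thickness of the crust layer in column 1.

Take the compensation level at the base of the deeper column (depth z_c below the surface of column 1) and equate Σ ρ_i t_i down to z_c; mantle fills any gap and the z_c terms cancel.
Column 1: 1.13×2.94 + x×2.65 + (z_c − 1.13 − x)×3.36
Column 2: 0.614×0 + 39×2.8 + (z_c − 0.614 − 39)×3.36
The z_c×3.36 term appears on both sides and cancels. Collect the known terms of each column as K = Σ(ρt)_known − 3.36 × (depth of known layers): K_1 = 3.3222 − 3.36×1.13 = −0.4746; K_2 = 109.2 − 3.36×(0.614 + 39) = −23.90304.
Balance: K_1 − x×(3.36 − 2.65) = K_2, so x = (K_1 − K_2)/(3.36 − 2.65) = 23.4284/0.71 = 33 km.

33 km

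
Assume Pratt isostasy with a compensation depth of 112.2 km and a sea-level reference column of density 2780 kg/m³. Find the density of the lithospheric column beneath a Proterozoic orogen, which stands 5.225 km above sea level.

Pratt balance: ρ_ref D = ρ (D + h).
ρ = ρ_ref D/(D + h) = 2780 × 112.2 km/(112.2 km + 5.225 km) = 2660 kg/m³.

2660 kg/m³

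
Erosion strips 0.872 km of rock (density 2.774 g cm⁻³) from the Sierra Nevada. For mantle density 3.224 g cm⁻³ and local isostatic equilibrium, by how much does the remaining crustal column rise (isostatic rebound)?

Unloading: uplift u = e ρ_c/ρ_m = 0.872 km × 2.774/3.224 = 0.75 km.

0.75 km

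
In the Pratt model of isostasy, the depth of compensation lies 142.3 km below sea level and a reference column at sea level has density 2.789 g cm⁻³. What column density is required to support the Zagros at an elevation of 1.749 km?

Pratt balance: ρ_ref D = ρ (D + h).
ρ = ρ_ref D/(D + h) = 2.789 × 142.3 km/(142.3 km + 1.749 km) = 2.76 g cm⁻³.

2.76 g cm⁻³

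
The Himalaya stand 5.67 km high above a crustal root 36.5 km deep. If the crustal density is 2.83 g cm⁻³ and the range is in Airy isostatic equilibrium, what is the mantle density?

3.27 g cm⁻³

Airy balance: ρ_c h = (ρ_m − ρ_c) r → ρ_m = ρ_c (1 + h/r).
ρ_m = 2.83 × (1 + 5.67 km/36.5 km) = 3.27 g cm⁻³.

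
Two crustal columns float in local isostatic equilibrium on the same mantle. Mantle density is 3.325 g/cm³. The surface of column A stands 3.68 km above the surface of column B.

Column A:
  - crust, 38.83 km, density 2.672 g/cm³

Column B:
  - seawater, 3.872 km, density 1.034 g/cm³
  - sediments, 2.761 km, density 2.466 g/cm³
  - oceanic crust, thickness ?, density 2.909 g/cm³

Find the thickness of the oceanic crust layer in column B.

4.51 km

Take the compensation level at the base of the deeper column (depth z_c below the surface of column A) and equate Σ ρ_i t_i down to z_c; mantle fills any gap and the z_c terms cancel.
Column A: 38.83×2.672 + (z_c − 38.83)×3.325
Column B: 3.68×0 + 3.872×1.034 + 2.761×2.466 + x×2.909 + (z_c − 3.68 − 6.633 − x)×3.325
The z_c×3.325 term appears on both sides and cancels. Collect the known terms of each column as K = Σ(ρt)_known − 3.325 × (depth of known layers): K_A = 103.75376 − 3.325×38.83 = −25.35599; K_B = 10.812274 − 3.325×(3.68 + 6.633) = −23.478451.
Balance: K_A = K_B − x×(3.325 − 2.909), so x = (K_B − K_A)/(3.325 − 2.909) = 1.87754/0.416 = 4.51 km.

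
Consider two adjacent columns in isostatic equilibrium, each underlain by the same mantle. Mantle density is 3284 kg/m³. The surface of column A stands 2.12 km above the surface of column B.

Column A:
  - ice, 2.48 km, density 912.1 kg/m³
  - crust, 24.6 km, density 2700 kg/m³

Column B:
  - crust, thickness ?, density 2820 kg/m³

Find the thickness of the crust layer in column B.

28.6 km

Take the compensation level at the base of the deeper column (depth z_c below the surface of column A) and equate Σ ρ_i t_i down to z_c; mantle fills any gap and the z_c terms cancel.
Column A: 2.48×912.1 + 24.6×2700 + (z_c − 27.08)×3284
Column B: 2.12×0 + x×2820 + (z_c − 2.12 − 0 − x)×3284
The z_c×3284 term appears on both sides and cancels. Collect the known terms of each column as K = Σ(ρt)_known − 3284 × (depth of known layers): K_A = 68682.008 − 3284×27.08 = −20248.712; K_B = 0 − 3284×(2.12 + 0) = −6962.08.
Balance: K_A = K_B − x×(3284 − 2820), so x = (K_B − K_A)/(3284 − 2820) = 13286.6/464 = 28.6 km.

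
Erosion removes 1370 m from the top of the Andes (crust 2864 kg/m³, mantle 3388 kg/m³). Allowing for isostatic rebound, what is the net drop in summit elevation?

Rebound u = e ρ_c/ρ_m = 1370 m × 2864/3388 = 1158 m.
Net surface drop = e − u = 1370 m − 1158 m = e (ρ_m − ρ_c)/ρ_m = 212 m.

212 m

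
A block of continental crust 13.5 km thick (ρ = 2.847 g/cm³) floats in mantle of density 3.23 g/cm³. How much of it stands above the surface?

Floating equilibrium: submerged depth d = t ρ_obj/ρ_fluid = 13.5 km × 2.847/3.23 = 11.9 km.
Freeboard = t − d = 13.5 km − 11.9 km = 1.6 km.

1.6 km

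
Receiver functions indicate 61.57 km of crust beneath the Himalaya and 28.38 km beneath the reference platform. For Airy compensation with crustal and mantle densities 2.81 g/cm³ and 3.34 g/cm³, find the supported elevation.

5.27 km

Excess crust Δ = 61.57 km − 28.38 km = 33.19 km, split between elevation h and root r with h + r = Δ.
Airy balance ρ_c h = (ρ_m − ρ_c) r gives r = h ρ_c/(ρ_m − ρ_c), so h (1 + ρ_c/(ρ_m − ρ_c)) = Δ, i.e. h = Δ (ρ_m − ρ_c)/ρ_m.
h = 33.19 km × 0.53/3.34 = 5.27 km.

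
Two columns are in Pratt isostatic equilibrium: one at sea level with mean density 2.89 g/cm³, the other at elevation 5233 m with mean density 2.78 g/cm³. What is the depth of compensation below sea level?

132000 m

ρ_ref D = ρ (D + h) → D (ρ_ref − ρ) = ρ h.
D = ρ h/(ρ_ref − ρ) = 2.78 × 5233 m/(2.89 − 2.78) = 132000 m.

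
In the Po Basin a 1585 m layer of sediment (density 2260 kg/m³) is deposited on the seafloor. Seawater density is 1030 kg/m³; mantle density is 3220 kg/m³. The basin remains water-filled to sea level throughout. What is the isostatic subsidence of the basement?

Submarine loading: the sediment displaces seawater, and the subsidence is in turn flooded, so s (ρ_m − ρ_w) = t (ρ_sed − ρ_w).
s = 1585 m × (2260 − 1030) / (3220 − 1030) = 890 m.

890 m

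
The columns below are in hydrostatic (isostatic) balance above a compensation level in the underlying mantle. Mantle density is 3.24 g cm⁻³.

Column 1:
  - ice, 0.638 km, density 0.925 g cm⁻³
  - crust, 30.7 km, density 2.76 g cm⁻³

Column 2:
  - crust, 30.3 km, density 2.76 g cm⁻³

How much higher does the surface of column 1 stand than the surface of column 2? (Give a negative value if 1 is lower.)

0.515 km

For any compensation level in the mantle, the mantle terms cancel and isostasy reduces to e = (Σt_1 − Σt_2) − (Σ(ρt)_1 − Σ(ρt)_2) / ρ_m.
Σt_1 = 31.338 km; Σt_2 = 30.3 km; Σ(ρt)_1 = 85.32215; Σ(ρt)_2 = 83.628 (in km·g cm⁻³).
e = (31.338 − 30.3) − (85.32215 − 83.628) / 3.24 = 0.515 km.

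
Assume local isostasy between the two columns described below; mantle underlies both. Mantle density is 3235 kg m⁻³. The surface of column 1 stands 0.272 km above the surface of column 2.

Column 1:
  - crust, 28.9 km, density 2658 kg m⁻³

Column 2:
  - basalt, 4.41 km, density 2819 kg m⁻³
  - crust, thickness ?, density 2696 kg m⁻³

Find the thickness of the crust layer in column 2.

Take the compensation level at the base of the deeper column (depth z_c below the surface of column 1) and equate Σ ρ_i t_i down to z_c; mantle fills any gap and the z_c terms cancel.
Column 1: 28.9×2658 + (z_c − 28.9)×3235
Column 2: 0.272×0 + 4.41×2819 + x×2696 + (z_c − 0.272 − 4.41 − x)×3235
The z_c×3235 term appears on both sides and cancels. Collect the known terms of each column as K = Σ(ρt)_known − 3235 × (depth of known layers): K_1 = 76816.2 − 3235×28.9 = −16675.3; K_2 = 12431.79 − 3235×(0.272 + 4.41) = −2714.48.
Balance: K_1 = K_2 − x×(3235 − 2696), so x = (K_2 − K_1)/(3235 − 2696) = 13960.8/539 = 25.9 km.

25.9 km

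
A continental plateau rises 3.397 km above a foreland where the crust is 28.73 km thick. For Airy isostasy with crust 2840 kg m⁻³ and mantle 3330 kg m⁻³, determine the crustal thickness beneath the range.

51.8 km

Root depth r = h ρ_c / (ρ_m − ρ_c) = 3.397 km × 2840 / 490 = 19.69 km.
Total thickness = T + h + r = 28.73 km + 3.397 km + 19.69 km = 51.8 km.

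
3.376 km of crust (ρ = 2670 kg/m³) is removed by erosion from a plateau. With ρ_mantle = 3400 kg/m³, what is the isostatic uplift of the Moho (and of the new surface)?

Unloading: uplift u = e ρ_c/ρ_m = 3.376 km × 2670/3400 = 2.65 km.

2.65 km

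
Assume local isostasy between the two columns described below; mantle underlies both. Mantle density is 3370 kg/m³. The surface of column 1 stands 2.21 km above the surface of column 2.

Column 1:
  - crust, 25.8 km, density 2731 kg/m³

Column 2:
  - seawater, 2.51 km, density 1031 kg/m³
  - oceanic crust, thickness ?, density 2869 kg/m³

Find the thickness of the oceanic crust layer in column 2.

6.32 km

Take the compensation level at the base of the deeper column (depth z_c below the surface of column 1) and equate Σ ρ_i t_i down to z_c; mantle fills any gap and the z_c terms cancel.
Column 1: 25.8×2731 + (z_c − 25.8)×3370
Column 2: 2.21×0 + 2.51×1031 + x×2869 + (z_c − 2.21 − 2.51 − x)×3370
The z_c×3370 term appears on both sides and cancels. Collect the known terms of each column as K = Σ(ρt)_known − 3370 × (depth of known layers): K_1 = 70459.8 − 3370×25.8 = −16486.2; K_2 = 2587.81 − 3370×(2.21 + 2.51) = −13318.59.
Balance: K_1 = K_2 − x×(3370 − 2869), so x = (K_2 − K_1)/(3370 − 2869) = 3167.61/501 = 6.32 km.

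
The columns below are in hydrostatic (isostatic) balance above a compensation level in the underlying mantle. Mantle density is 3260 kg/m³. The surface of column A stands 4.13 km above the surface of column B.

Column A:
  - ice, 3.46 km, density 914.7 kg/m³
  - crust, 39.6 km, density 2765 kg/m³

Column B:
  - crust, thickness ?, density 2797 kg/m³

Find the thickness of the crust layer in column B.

30.8 km

Take the compensation level at the base of the deeper column (depth z_c below the surface of column A) and equate Σ ρ_i t_i down to z_c; mantle fills any gap and the z_c terms cancel.
Column A: 3.46×914.7 + 39.6×2765 + (z_c − 43.06)×3260
Column B: 4.13×0 + x×2797 + (z_c − 4.13 − 0 − x)×3260
The z_c×3260 term appears on both sides and cancels. Collect the known terms of each column as K = Σ(ρt)_known − 3260 × (depth of known layers): K_A = 112658.862 − 3260×43.06 = −27716.738; K_B = 0 − 3260×(4.13 + 0) = −13463.8.
Balance: K_A = K_B − x×(3260 − 2797), so x = (K_B − K_A)/(3260 − 2797) = 14252.9/463 = 30.8 km.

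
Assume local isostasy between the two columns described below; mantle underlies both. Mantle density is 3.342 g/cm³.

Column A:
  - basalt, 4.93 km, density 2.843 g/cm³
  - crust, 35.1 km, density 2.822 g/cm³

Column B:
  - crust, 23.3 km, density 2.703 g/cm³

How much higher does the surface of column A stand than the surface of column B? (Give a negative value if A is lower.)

For any compensation level in the mantle, the mantle terms cancel and isostasy reduces to e = (Σt_A − Σt_B) − (Σ(ρt)_A − Σ(ρt)_B) / ρ_m.
Σt_A = 40.03 km; Σt_B = 23.3 km; Σ(ρt)_A = 113.06819; Σ(ρt)_B = 62.9799 (in km·g/cm³).
e = (40.03 − 23.3) − (113.06819 − 62.9799) / 3.342 = 1.74 km.

1.74 km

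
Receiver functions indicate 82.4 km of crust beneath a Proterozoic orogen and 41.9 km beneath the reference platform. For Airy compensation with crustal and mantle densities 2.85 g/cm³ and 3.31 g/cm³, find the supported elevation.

5.63 km

Excess crust Δ = 82.4 km − 41.9 km = 40.5 km, split between elevation h and root r with h + r = Δ.
Airy balance ρ_c h = (ρ_m − ρ_c) r gives r = h ρ_c/(ρ_m − ρ_c), so h (1 + ρ_c/(ρ_m − ρ_c)) = Δ, i.e. h = Δ (ρ_m − ρ_c)/ρ_m.
h = 40.5 km × 0.46/3.31 = 5.63 km.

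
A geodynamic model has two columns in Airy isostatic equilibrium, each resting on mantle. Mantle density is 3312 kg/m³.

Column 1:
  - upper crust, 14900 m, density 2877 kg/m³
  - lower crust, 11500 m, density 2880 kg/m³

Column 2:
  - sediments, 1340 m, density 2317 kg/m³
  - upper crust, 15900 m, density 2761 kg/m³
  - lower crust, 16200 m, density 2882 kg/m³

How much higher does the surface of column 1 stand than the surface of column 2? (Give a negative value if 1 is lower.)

−1690 m

For any compensation level in the mantle, the mantle terms cancel and isostasy reduces to e = (Σt_1 − Σt_2) − (Σ(ρt)_1 − Σ(ρt)_2) / ρ_m.
Σt_1 = 26400 m; Σt_2 = 33440 m; Σ(ρt)_1 = 75987300; Σ(ρt)_2 = 93693080 (in m·kg/m³).
e = (26400 − 33440) − (75987300 − 93693080) / 3312 = −1690 m.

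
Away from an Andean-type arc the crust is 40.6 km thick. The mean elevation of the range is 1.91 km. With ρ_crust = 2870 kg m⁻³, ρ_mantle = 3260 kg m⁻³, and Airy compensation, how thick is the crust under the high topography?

Root depth r = h ρ_c / (ρ_m − ρ_c) = 1.91 km × 2870 / 390 = 14.06 km.
Total thickness = T + h + r = 40.6 km + 1.91 km + 14.06 km = 56.6 km.

56.6 km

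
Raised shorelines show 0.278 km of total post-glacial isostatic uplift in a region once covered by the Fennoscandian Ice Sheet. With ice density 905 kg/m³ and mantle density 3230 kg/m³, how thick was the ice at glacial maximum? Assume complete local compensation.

u = t ρ_ice/ρ_m → t = u ρ_m/ρ_ice = 0.278 km × 3230/905 = 0.992 km.

0.992 km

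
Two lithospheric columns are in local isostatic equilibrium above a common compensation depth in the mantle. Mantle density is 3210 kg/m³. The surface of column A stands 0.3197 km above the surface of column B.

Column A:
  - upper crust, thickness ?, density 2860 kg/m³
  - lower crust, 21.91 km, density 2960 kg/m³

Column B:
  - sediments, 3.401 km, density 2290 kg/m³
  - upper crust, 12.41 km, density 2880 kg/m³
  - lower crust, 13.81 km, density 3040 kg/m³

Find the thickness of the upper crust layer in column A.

14.6 km

Take the compensation level at the base of the deeper column (depth z_c below the surface of column A) and equate Σ ρ_i t_i down to z_c; mantle fills any gap and the z_c terms cancel.
Column A: x×2860 + 21.91×2960 + (z_c − 21.91 − x)×3210
Column B: 0.3197×0 + 3.401×2290 + 12.41×2880 + 13.81×3040 + (z_c − 0.3197 − 29.621)×3210
The z_c×3210 term appears on both sides and cancels. Collect the known terms of each column as K = Σ(ρt)_known − 3210 × (depth of known layers): K_A = 64853.6 − 3210×21.91 = −5477.5; K_B = 85511.49 − 3210×(0.3197 + 29.621) = −10598.157.
Balance: K_A − x×(3210 − 2860) = K_B, so x = (K_A − K_B)/(3210 − 2860) = 5120.66/350 = 14.6 km.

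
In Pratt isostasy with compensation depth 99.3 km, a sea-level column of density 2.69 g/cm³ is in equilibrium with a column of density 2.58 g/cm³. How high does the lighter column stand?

ρ_ref D = ρ (D + h) → h = D (ρ_ref − ρ)/ρ.
h = 99.3 km × (2.69 − 2.58)/2.58 = 4.23 km.

4.23 km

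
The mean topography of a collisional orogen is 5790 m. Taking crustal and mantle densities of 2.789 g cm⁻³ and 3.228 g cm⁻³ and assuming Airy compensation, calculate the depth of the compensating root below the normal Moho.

36800 m

Balancing pressure at the compensation depth: the weight of the topography is balanced by the buoyancy of the root, ρ_c h = (ρ_m − ρ_c) r.
r = h · ρ_c / (ρ_m − ρ_c) = 5790 m × 2.789 / (3.228 − 2.789) = 36800 m.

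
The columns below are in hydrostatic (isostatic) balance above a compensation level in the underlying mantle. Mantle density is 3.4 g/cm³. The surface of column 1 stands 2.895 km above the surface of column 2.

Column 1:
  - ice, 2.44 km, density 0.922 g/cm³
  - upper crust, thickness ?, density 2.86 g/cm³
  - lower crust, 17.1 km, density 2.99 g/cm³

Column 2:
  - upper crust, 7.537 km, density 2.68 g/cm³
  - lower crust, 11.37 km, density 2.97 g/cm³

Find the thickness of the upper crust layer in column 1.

13.2 km

Take the compensation level at the base of the deeper column (depth z_c below the surface of column 1) and equate Σ ρ_i t_i down to z_c; mantle fills any gap and the z_c terms cancel.
Column 1: 2.44×0.922 + x×2.86 + 17.1×2.99 + (z_c − 19.54 − x)×3.4
Column 2: 2.895×0 + 7.537×2.68 + 11.37×2.97 + (z_c − 2.895 − 18.907)×3.4
The z_c×3.4 term appears on both sides and cancels. Collect the known terms of each column as K = Σ(ρt)_known − 3.4 × (depth of known layers): K_1 = 53.37868 − 3.4×19.54 = −13.05732; K_2 = 53.96806 − 3.4×(2.895 + 18.907) = −20.15874.
Balance: K_1 − x×(3.4 − 2.86) = K_2, so x = (K_1 − K_2)/(3.4 − 2.86) = 7.10142/0.54 = 13.2 km.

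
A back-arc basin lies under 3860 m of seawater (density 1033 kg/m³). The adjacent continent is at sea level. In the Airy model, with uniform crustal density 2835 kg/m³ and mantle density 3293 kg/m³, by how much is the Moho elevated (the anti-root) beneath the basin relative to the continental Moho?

15200 m

For local isostatic compensation: replacing crust with seawater at the top is compensated by replacing crust with mantle at the base: d (ρ_c − ρ_w) = a (ρ_m − ρ_c).
a = d (ρ_c − ρ_w)/(ρ_m − ρ_c) = 3860 m × 1802/458 = 15200 m.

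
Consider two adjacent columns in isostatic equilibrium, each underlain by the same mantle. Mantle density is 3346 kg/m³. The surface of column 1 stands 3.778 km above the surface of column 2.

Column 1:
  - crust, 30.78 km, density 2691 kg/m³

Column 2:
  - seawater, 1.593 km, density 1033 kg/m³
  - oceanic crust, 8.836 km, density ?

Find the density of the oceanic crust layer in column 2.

Take the compensation level at the base of the deeper column (depth z_c below the surface of column 1) and equate Σ ρ_i t_i down to z_c; mantle fills any gap and the z_c terms cancel.
Column 1: 30.78×2691 + (z_c − 30.78)×3346
Column 2: 3.778×0 + 1.593×1033 + 8.836×ρ + (z_c − 3.778 − 10.429)×3346
The z_c×3346 term appears on both sides and cancels. Collect the known terms of each column as K = Σ(ρt)_known − 3346 × (depth of known layers): K_1 = 82828.98 − 3346×30.78 = −20160.9; K_2 = 1645.569 − 3346×(3.778 + 10.429) = −45891.053.
Balance: K_1 = K_2 + 8.836×ρ, so ρ = (K_1 − K_2)/8.836 = 25730.2/8.836 = 2910 kg/m³.

2910 kg/m³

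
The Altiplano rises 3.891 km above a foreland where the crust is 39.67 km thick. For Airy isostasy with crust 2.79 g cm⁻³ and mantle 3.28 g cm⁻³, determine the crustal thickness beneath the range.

Root depth r = h ρ_c / (ρ_m − ρ_c) = 3.891 km × 2.79 / 0.49 = 22.15 km.
Total thickness = T + h + r = 39.67 km + 3.891 km + 22.15 km = 65.7 km.

65.7 km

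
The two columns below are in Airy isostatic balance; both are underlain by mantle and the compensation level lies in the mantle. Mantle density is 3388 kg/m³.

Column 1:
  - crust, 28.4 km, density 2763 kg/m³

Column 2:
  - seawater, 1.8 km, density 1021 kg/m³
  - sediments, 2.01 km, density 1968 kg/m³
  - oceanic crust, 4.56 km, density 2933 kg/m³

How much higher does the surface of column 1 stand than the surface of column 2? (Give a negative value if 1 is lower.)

2.53 km

For any compensation level in the mantle, the mantle terms cancel and isostasy reduces to e = (Σt_1 − Σt_2) − (Σ(ρt)_1 − Σ(ρt)_2) / ρ_m.
Σt_1 = 28.4 km; Σt_2 = 8.37 km; Σ(ρt)_1 = 78469.2; Σ(ρt)_2 = 19167.96 (in km·kg/m³).
e = (28.4 − 8.37) − (78469.2 − 19167.96) / 3388 = 2.53 km.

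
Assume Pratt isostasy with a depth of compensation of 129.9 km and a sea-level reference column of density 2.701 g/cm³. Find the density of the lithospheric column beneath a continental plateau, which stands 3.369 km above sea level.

2.63 g/cm³

Pratt balance: ρ_ref D = ρ (D + h).
ρ = ρ_ref D/(D + h) = 2.701 × 129.9 km/(129.9 km + 3.369 km) = 2.63 g/cm³.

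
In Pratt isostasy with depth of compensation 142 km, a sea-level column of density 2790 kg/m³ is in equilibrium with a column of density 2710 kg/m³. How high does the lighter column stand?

ρ_ref D = ρ (D + h) → h = D (ρ_ref − ρ)/ρ.
h = 142 km × (2790 − 2710)/2710 = 4.19 km.

4.19 km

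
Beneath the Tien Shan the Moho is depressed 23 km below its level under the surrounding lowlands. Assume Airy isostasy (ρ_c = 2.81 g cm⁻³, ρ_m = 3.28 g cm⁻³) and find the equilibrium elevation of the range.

Equating mass per unit area of the two columns: ρ_c h = (ρ_m − ρ_c) r.
h = r (ρ_m − ρ_c) / ρ_c = 23 km × (3.28 − 2.81) / 2.81 = 3.85 km.

3.85 km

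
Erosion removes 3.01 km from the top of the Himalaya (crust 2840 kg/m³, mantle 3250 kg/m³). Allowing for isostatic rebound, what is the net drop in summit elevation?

Rebound u = e ρ_c/ρ_m = 3.01 km × 2840/3250 = 2.63 km.
Net surface drop = e − u = 3.01 km − 2.63 km = e (ρ_m − ρ_c)/ρ_m = 0.38 km.

0.38 km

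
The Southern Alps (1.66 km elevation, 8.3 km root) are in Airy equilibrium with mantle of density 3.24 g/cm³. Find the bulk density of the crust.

2.7 g/cm³

ρ_c h = (ρ_m − ρ_c) r → ρ_c (h + r) = ρ_m r → ρ_c = ρ_m r / (h + r).
ρ_c = 3.24 × 8.3 km / (1.66 km + 8.3 km) = 2.7 g/cm³.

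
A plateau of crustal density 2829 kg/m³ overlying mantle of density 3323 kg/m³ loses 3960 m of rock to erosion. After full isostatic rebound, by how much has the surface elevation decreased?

589 m

Rebound u = e ρ_c/ρ_m = 3960 m × 2829/3323 = 3371 m.
Net surface drop = e − u = 3960 m − 3371 m = e (ρ_m − ρ_c)/ρ_m = 589 m.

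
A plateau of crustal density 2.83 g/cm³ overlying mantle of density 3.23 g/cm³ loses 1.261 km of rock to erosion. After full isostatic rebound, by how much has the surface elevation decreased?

Rebound u = e ρ_c/ρ_m = 1.261 km × 2.83/3.23 = 1.105 km.
Net surface drop = e − u = 1.261 km − 1.105 km = e (ρ_m − ρ_c)/ρ_m = 0.156 km.

0.156 km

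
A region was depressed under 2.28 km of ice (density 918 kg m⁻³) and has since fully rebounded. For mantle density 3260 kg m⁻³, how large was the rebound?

Removing the load lets mantle flow back in; uplift u satisfies ρ_ice t = ρ_m u.
u = t ρ_ice/ρ_m = 2.28 km × 918/3260 = 0.642 km.

0.642 km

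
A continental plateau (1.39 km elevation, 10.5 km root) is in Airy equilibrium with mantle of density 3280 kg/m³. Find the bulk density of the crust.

2900 kg/m³

ρ_c h = (ρ_m − ρ_c) r → ρ_c (h + r) = ρ_m r → ρ_c = ρ_m r / (h + r).
ρ_c = 3280 × 10.5 km / (1.39 km + 10.5 km) = 2900 kg/m³.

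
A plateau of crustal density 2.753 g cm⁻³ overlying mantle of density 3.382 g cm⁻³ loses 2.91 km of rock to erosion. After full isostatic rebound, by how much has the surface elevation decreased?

0.541 km

Rebound u = e ρ_c/ρ_m = 2.91 km × 2.753/3.382 = 2.369 km.
Net surface drop = e − u = 2.91 km − 2.369 km = e (ρ_m − ρ_c)/ρ_m = 0.541 km.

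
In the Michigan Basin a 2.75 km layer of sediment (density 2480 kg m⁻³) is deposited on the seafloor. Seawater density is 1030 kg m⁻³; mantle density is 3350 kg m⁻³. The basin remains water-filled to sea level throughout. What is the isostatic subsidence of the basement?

Submarine loading: the sediment displaces seawater, and the subsidence is in turn flooded, so s (ρ_m − ρ_w) = t (ρ_sed − ρ_w).
s = 2.75 km × (2480 − 1030) / (3350 − 1030) = 1.72 km.

1.72 km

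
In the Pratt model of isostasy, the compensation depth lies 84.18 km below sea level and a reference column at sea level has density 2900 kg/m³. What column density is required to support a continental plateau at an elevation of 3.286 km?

2790 kg/m³

Pratt balance: ρ_ref D = ρ (D + h).
ρ = ρ_ref D/(D + h) = 2900 × 84.18 km/(84.18 km + 3.286 km) = 2790 kg/m³.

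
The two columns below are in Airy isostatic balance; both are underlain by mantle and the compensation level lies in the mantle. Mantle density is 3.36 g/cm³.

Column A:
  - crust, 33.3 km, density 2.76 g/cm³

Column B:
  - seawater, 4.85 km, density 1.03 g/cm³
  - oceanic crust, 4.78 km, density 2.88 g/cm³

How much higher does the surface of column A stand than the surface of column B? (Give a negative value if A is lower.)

For any compensation level in the mantle, the mantle terms cancel and isostasy reduces to e = (Σt_A − Σt_B) − (Σ(ρt)_A − Σ(ρt)_B) / ρ_m.
Σt_A = 33.3 km; Σt_B = 9.63 km; Σ(ρt)_A = 91.908; Σ(ρt)_B = 18.7619 (in km·g/cm³).
e = (33.3 − 9.63) − (91.908 − 18.7619) / 3.36 = 1.9 km.

1.9 km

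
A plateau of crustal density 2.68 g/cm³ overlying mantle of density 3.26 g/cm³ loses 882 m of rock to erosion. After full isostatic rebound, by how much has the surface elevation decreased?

Rebound u = e ρ_c/ρ_m = 882 m × 2.68/3.26 = 725.1 m.
Net surface drop = e − u = 882 m − 725.1 m = e (ρ_m − ρ_c)/ρ_m = 157 m.

157 m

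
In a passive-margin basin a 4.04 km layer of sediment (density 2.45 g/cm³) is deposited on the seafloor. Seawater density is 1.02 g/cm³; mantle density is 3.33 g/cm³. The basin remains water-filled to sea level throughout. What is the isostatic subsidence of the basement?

Submarine loading: the sediment displaces seawater, and the subsidence is in turn flooded, so s (ρ_m − ρ_w) = t (ρ_sed − ρ_w).
s = 4.04 km × (2.45 − 1.02) / (3.33 − 1.02) = 2.5 km.

2.5 km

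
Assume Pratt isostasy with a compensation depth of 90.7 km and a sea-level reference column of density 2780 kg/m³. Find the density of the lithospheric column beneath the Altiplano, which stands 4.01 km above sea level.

Pratt balance: ρ_ref D = ρ (D + h).
ρ = ρ_ref D/(D + h) = 2780 × 90.7 km/(90.7 km + 4.01 km) = 2660 kg/m³.

2660 kg/m³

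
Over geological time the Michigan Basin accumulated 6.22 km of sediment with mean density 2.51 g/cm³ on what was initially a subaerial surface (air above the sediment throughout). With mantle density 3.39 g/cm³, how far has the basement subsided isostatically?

Subaerial load: s = t ρ_sed / ρ_m = 6.22 km × 2.51/3.39 = 4.61 km.

4.61 km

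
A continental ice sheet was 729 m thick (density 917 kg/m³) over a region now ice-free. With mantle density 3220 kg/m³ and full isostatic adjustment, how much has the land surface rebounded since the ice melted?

Removing the load lets mantle flow back in; uplift u satisfies ρ_ice t = ρ_m u.
u = t ρ_ice/ρ_m = 729 m × 917/3220 = 208 m.

208 m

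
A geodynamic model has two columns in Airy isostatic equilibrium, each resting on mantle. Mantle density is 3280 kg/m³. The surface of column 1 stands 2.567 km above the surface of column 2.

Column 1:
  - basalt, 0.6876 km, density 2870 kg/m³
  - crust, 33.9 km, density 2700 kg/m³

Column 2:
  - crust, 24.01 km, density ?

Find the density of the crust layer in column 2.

Take the compensation level at the base of the deeper column (depth z_c below the surface of column 1) and equate Σ ρ_i t_i down to z_c; mantle fills any gap and the z_c terms cancel.
Column 1: 0.6876×2870 + 33.9×2700 + (z_c − 34.5876)×3280
Column 2: 2.567×0 + 24.01×ρ + (z_c − 2.567 − 24.01)×3280
The z_c×3280 term appears on both sides and cancels. Collect the known terms of each column as K = Σ(ρt)_known − 3280 × (depth of known layers): K_1 = 93503.412 − 3280×34.5876 = −19943.916; K_2 = 0 − 3280×(2.567 + 24.01) = −87172.56.
Balance: K_1 = K_2 + 24.01×ρ, so ρ = (K_1 − K_2)/24.01 = 67228.6/24.01 = 2800 kg/m³.

2800 kg/m³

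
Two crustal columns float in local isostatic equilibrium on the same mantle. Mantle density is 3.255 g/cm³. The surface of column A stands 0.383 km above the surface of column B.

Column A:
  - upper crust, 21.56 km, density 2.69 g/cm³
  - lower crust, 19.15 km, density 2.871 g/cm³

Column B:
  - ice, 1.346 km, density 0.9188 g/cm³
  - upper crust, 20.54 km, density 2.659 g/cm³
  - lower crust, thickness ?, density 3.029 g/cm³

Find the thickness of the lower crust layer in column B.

12.8 km

Take the compensation level at the base of the deeper column (depth z_c below the surface of column A) and equate Σ ρ_i t_i down to z_c; mantle fills any gap and the z_c terms cancel.
Column A: 21.56×2.69 + 19.15×2.871 + (z_c − 40.71)×3.255
Column B: 0.383×0 + 1.346×0.9188 + 20.54×2.659 + x×3.029 + (z_c − 0.383 − 21.886 − x)×3.255
The z_c×3.255 term appears on both sides and cancels. Collect the known terms of each column as K = Σ(ρt)_known − 3.255 × (depth of known layers): K_A = 112.97605 − 3.255×40.71 = −19.535; K_B = 55.8525648 − 3.255×(0.383 + 21.886) = −16.6330302.
Balance: K_A = K_B − x×(3.255 − 3.029), so x = (K_B − K_A)/(3.255 − 3.029) = 2.90197/0.226 = 12.8 km.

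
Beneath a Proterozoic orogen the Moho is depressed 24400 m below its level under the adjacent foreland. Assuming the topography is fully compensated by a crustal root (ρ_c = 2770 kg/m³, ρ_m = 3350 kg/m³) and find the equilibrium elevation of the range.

5110 m

In Airy isostatic equilibrium: ρ_c h = (ρ_m − ρ_c) r.
h = r (ρ_m − ρ_c) / ρ_c = 24400 m × (3350 − 2770) / 2770 = 5110 m.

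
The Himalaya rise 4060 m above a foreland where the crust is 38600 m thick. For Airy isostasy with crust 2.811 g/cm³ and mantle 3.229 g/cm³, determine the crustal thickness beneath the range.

70000 m

Root depth r = h ρ_c / (ρ_m − ρ_c) = 4060 m × 2.811 / 0.418 = 27300 m.
Total thickness = T + h + r = 38600 m + 4060 m + 27300 m = 70000 m.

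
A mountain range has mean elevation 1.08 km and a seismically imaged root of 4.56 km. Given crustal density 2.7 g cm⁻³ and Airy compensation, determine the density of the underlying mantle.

Airy balance: ρ_c h = (ρ_m − ρ_c) r → ρ_m = ρ_c (1 + h/r).
ρ_m = 2.7 × (1 + 1.08 km/4.56 km) = 3.34 g cm⁻³.

3.34 g cm⁻³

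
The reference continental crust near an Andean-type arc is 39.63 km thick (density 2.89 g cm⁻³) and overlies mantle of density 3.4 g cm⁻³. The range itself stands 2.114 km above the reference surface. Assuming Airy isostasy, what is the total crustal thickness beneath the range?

Root depth r = h ρ_c / (ρ_m − ρ_c) = 2.114 km × 2.89 / 0.51 = 11.98 km.
Total thickness = T + h + r = 39.63 km + 2.114 km + 11.98 km = 53.7 km.

53.7 km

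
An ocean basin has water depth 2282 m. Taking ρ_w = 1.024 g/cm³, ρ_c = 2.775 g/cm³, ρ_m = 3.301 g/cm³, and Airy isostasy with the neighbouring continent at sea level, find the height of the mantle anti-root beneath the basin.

7600 m

For local isostatic compensation: replacing crust with seawater at the top is compensated by replacing crust with mantle at the base: d (ρ_c − ρ_w) = a (ρ_m − ρ_c).
a = d (ρ_c − ρ_w)/(ρ_m − ρ_c) = 2282 m × 1.751/0.526 = 7600 m.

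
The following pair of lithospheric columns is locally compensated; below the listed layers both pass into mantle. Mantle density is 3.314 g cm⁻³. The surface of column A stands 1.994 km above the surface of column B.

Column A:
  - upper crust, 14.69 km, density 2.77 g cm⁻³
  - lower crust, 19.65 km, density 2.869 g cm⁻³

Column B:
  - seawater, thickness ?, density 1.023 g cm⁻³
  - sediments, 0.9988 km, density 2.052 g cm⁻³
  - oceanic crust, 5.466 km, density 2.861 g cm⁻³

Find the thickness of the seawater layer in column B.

Take the compensation level at the base of the deeper column (depth z_c below the surface of column A) and equate Σ ρ_i t_i down to z_c; mantle fills any gap and the z_c terms cancel.
Column A: 14.69×2.77 + 19.65×2.869 + (z_c − 34.34)×3.314
Column B: 1.994×0 + x×1.023 + 0.9988×2.052 + 5.466×2.861 + (z_c − 1.994 − 6.4648 − x)×3.314
The z_c×3.314 term appears on both sides and cancels. Collect the known terms of each column as K = Σ(ρt)_known − 3.314 × (depth of known layers): K_A = 97.06715 − 3.314×34.34 = −16.73561; K_B = 17.6877636 − 3.314×(1.994 + 6.4648) = −10.3446996.
Balance: K_A = K_B − x×(3.314 − 1.023), so x = (K_B − K_A)/(3.314 − 1.023) = 6.39091/2.291 = 2.79 km.

2.79 km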